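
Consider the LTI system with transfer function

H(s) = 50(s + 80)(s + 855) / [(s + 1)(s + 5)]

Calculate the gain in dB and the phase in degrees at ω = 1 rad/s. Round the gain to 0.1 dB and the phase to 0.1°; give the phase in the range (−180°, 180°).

113.5 dB, -55.5°

At s = jω = j1:
zero (s+80): 80 + j1 → |·| = √(80²+1²) = √6401 ≈ 80.006, ∠ = arctan(1/80) ≈ 0.72°
zero (s+855): 855 + j1 → |·| = √(855²+1²) = √731026 ≈ 855, ∠ = arctan(1/855) ≈ 0.07°
pole (s+1): 1 + j1 → |·| = √(1²+1²) = √2 ≈ 1.4142, ∠ = arctan(1/1) ≈ 45.00°
pole (s+5): 5 + j1 → |·| = √(5²+1²) = √26 ≈ 5.099, ∠ = arctan(1/5) ≈ 11.31°
|H| = 50 · 68405 / 7.211 ≈ 4.7431e+05
Gain = 20 log₁₀(4.7431e+05) ≈ 113.52 dB
∠H = 0.79° − 56.31° = -55.52°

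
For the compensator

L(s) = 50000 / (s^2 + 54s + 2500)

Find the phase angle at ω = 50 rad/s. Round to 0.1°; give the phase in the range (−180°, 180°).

At s = jω = j50:
quadratic: (j50)² + 54·j50 + 2500 = 0 + j2700 → |·| ≈ 2700, ∠ ≈ 90.00°
∠L = 0.00° − 90.00° = -90.00°

-90.0°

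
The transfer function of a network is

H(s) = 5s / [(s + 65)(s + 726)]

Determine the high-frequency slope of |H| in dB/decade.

-20 dB/decade

Each pole contributes −20 dB/decade at high frequency; each zero contributes +20 dB/decade.
Net: 1 zero(s) − 2 pole(s) → -20 dB/decade.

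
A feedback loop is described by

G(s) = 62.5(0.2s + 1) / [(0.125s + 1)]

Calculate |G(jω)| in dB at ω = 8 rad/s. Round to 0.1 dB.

At ω = 8 rad/s:
zero (1 + j8·0.2) = 1 + j1.6 → |·| ≈ 1.8868, ∠ ≈ 57.99°
pole (1 + j8·0.125) = 1 + j1 → |·| ≈ 1.4142, ∠ ≈ 45.00°
|G| = 62.5 · 1.8868 / (1.4142) ≈ 83.386
Gain = 20 log₁₀(83.386) ≈ 38.42 dB

38.4 dB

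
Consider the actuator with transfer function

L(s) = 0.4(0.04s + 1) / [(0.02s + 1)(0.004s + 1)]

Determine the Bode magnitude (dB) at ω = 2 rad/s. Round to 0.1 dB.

-7.9 dB

At ω = 2 rad/s:
zero (1 + j2·0.04) = 1 + j0.08 → |·| ≈ 1.0032, ∠ ≈ 4.57°
pole (1 + j2·0.02) = 1 + j0.04 → |·| ≈ 1.0008, ∠ ≈ 2.29°
pole (1 + j2·0.004) = 1 + j0.008 → |·| ≈ 1, ∠ ≈ 0.46°
|L| = 0.4 · 1.0032 / (1.0008 · 1) ≈ 0.40096
Gain = 20 log₁₀(0.40096) ≈ -7.94 dB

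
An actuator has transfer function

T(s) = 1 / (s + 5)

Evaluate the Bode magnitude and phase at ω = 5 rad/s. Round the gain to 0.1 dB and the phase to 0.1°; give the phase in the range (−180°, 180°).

Substitute s = j5:
Numerator: 1 = 1 + j0
Denominator: (j5) + 5 = 5 + j5
|N| = √(1² + 0²) ≈ 1, ∠N ≈ 0.00°
|D| = √(5² + 5²) ≈ 7.0711, ∠D ≈ 45.00°
|T| = 1 / 7.0711 ≈ 0.14142
Gain = 20 log₁₀(0.14142) ≈ -16.99 dB
∠T = 0.00° − 45.00° = -45.00°

-17.0 dB, -45.0°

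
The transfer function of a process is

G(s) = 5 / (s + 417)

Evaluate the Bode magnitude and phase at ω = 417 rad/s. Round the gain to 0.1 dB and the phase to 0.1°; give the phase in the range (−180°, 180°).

At s = jω = j417:
pole (s+417): 417 + j417 → |·| = √(417²+417²) = √347778 ≈ 589.73, ∠ = arctan(417/417) ≈ 45.00°
|G| = 5 / 589.73 ≈ 0.0084785
Gain = 20 log₁₀(0.0084785) ≈ -41.43 dB
∠G = 0.00° − 45.00° = -45.00°

-41.4 dB, -45.0°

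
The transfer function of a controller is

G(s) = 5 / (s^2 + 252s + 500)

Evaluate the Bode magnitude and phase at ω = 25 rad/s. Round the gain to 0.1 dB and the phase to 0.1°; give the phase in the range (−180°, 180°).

-62.0 dB, -91.1°

Substitute s = j25:
Numerator: 5 = 5 + j0
Denominator: (j25)^2 + 252(j25) + 500 = -125 + j6300
|N| = √(5² + 0²) ≈ 5, ∠N ≈ 0.00°
|D| = √(125² + 6300²) ≈ 6301.2, ∠D ≈ 91.14°
|G| = 5 / 6301.2 ≈ 0.0007935
Gain = 20 log₁₀(0.0007935) ≈ -62.01 dB
∠G = 0.00° − 91.14° = -91.14°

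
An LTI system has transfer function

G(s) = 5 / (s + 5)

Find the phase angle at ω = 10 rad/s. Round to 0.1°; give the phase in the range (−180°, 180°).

Substitute s = j10:
Numerator: 5 = 5 + j0
Denominator: (j10) + 5 = 5 + j10
|N| = √(5² + 0²) ≈ 5, ∠N ≈ 0.00°
|D| = √(5² + 10²) ≈ 11.18, ∠D ≈ 63.43°
∠G = 0.00° − 63.43° = -63.43°

-63.4°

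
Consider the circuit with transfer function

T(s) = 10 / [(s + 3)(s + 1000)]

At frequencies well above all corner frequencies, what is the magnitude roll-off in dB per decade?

Each pole contributes −20 dB/decade at high frequency; each zero contributes +20 dB/decade.
Net: 0 zero(s) − 2 pole(s) → -40 dB/decade.

-40 dB/decade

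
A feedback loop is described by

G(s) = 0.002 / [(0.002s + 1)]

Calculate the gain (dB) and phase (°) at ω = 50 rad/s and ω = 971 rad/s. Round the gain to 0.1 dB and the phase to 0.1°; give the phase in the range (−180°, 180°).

At ω = 50 rad/s:
pole (1 + j50·0.002) = 1 + j0.1 → |·| ≈ 1.005, ∠ ≈ 5.71°
|G| = 0.002 · 1 / (1.005) ≈ 0.00199
Gain = 20 log₁₀(0.00199) ≈ -54.02 dB
∠G = (0°) − (5.71°) = -5.71°

At ω = 971 rad/s:
pole (1 + j971·0.002) = 1 + j1.942 → |·| ≈ 2.1843, ∠ ≈ 62.75°
|G| = 0.002 · 1 / (2.1843) ≈ 0.00091563
Gain = 20 log₁₀(0.00091563) ≈ -60.77 dB
∠G = (0°) − (62.75°) = -62.75°

ω = 50: -54.0 dB, -5.7°; ω = 971: -60.8 dB, -62.8°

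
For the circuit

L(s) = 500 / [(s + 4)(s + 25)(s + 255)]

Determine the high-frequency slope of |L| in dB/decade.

-60 dB/decade

Each pole contributes −20 dB/decade at high frequency; each zero contributes +20 dB/decade.
Net: 0 zero(s) − 3 pole(s) → -60 dB/decade.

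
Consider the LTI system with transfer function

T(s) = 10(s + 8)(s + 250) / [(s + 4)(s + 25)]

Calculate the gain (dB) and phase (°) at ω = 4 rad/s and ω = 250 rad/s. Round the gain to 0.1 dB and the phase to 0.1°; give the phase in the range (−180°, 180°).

ω = 4: 43.9 dB, -26.6°; ω = 250: 23.0 dB, -40.2°

At s = jω = j4:
zero (s+8): 8 + j4 → |·| = √(8²+4²) = √80 ≈ 8.9443, ∠ = arctan(4/8) ≈ 26.57°
zero (s+250): 250 + j4 → |·| = √(250²+4²) = √62516 ≈ 250.03, ∠ = arctan(4/250) ≈ 0.92°
pole (s+4): 4 + j4 → |·| = √(4²+4²) = √32 ≈ 5.6569, ∠ = arctan(4/4) ≈ 45.00°
pole (s+25): 25 + j4 → |·| = √(25²+4²) = √641 ≈ 25.318, ∠ = arctan(4/25) ≈ 9.09°
|T| = 10 · 2236.3 / 143.22 ≈ 156.14
Gain = 20 log₁₀(156.14) ≈ 43.87 dB
∠T = 27.49° − 54.09° = -26.60°

At s = jω = j250:
zero (s+8): 8 + j250 → |·| = √(8²+250²) = √62564 ≈ 250.13, ∠ = arctan(250/8) ≈ 88.17°
zero (s+250): 250 + j250 → |·| = √(250²+250²) = √125000 ≈ 353.55, ∠ = arctan(250/250) ≈ 45.00°
pole (s+4): 4 + j250 → |·| = √(4²+250²) = √62516 ≈ 250.03, ∠ = arctan(250/4) ≈ 89.08°
pole (s+25): 25 + j250 → |·| = √(25²+250²) = √63125 ≈ 251.25, ∠ = arctan(250/25) ≈ 84.29°
|T| = 10 · 88433 / 62820 ≈ 14.077
Gain = 20 log₁₀(14.077) ≈ 22.97 dB
∠T = 133.17° − 173.37° = -40.20°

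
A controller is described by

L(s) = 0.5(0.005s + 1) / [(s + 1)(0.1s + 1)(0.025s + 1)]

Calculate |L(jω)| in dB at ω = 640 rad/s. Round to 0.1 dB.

-111.9 dB

At ω = 640 rad/s:
zero (1 + j640·0.005) = 1 + j3.2 → |·| ≈ 3.3526, ∠ ≈ 72.65°
pole (1 + j640·1) = 1 + j640 → |·| ≈ 640, ∠ ≈ 89.91°
pole (1 + j640·0.1) = 1 + j64 → |·| ≈ 64.008, ∠ ≈ 89.10°
pole (1 + j640·0.025) = 1 + j16 → |·| ≈ 16.031, ∠ ≈ 86.42°
|L| = 0.5 · 3.3526 / (640 · 64.008 · 16.031) ≈ 2.5526e-06
Gain = 20 log₁₀(2.5526e-06) ≈ -111.86 dB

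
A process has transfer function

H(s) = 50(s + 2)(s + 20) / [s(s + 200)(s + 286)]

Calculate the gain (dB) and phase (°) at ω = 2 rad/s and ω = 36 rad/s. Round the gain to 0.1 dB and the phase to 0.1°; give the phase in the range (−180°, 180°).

At s = jω = j2:
zero (s+2): 2 + j2 → |·| = √(2²+2²) = √8 ≈ 2.8284, ∠ = arctan(2/2) ≈ 45.00°
zero (s+20): 20 + j2 → |·| = √(20²+2²) = √404 ≈ 20.1, ∠ = arctan(2/20) ≈ 5.71°
pole (s+200): 200 + j2 → |·| = √(200²+2²) = √40004 ≈ 200.01, ∠ = arctan(2/200) ≈ 0.57°
pole (s+286): 286 + j2 → |·| = √(286²+2²) = √81800 ≈ 286.01, ∠ = arctan(2/286) ≈ 0.40°
pole at origin: |s| = 2, ∠ = 90.00° (in denominator)
|H| = 50 · 56.851 / 1.1441e+05 ≈ 0.024845
Gain = 20 log₁₀(0.024845) ≈ -32.10 dB
∠H = 50.71° − 90.97° = -40.26°

At s = jω = j36:
zero (s+2): 2 + j36 → |·| = √(2²+36²) = √1300 ≈ 36.056, ∠ = arctan(36/2) ≈ 86.82°
zero (s+20): 20 + j36 → |·| = √(20²+36²) = √1696 ≈ 41.183, ∠ = arctan(36/20) ≈ 60.95°
pole (s+200): 200 + j36 → |·| = √(200²+36²) = √41296 ≈ 203.21, ∠ = arctan(36/200) ≈ 10.20°
pole (s+286): 286 + j36 → |·| = √(286²+36²) = √83092 ≈ 288.26, ∠ = arctan(36/286) ≈ 7.17°
pole at origin: |s| = 36, ∠ = 90.00° (in denominator)
|H| = 50 · 1484.9 / 2.1088e+06 ≈ 0.035207
Gain = 20 log₁₀(0.035207) ≈ -29.07 dB
∠H = 147.77° − 107.37° = 40.40°

ω = 2: -32.1 dB, -40.3°; ω = 36: -29.1 dB, 40.4°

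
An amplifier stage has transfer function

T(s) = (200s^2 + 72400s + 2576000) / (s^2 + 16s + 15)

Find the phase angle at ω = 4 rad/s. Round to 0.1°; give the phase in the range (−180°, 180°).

-84.5°

Substitute s = j4:
Numerator: 200(j4)^2 + 72400(j4) + 2576000 = 2572800 + j289600
Denominator: (j4)^2 + 16(j4) + 15 = -1 + j64
|N| = √(2572800² + 289600²) ≈ 2.589e+06, ∠N ≈ 6.42°
|D| = √(1² + 64²) ≈ 64.008, ∠D ≈ 90.90°
∠T = 6.42° − 90.90° = -84.48°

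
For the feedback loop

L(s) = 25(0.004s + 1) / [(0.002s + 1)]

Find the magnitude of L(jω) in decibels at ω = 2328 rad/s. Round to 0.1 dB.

33.8 dB

At ω = 2328 rad/s:
zero (1 + j2328·0.004) = 1 + j9.312 → |·| ≈ 9.3655, ∠ ≈ 83.87°
pole (1 + j2328·0.002) = 1 + j4.656 → |·| ≈ 4.7622, ∠ ≈ 77.88°
|L| = 25 · 9.3655 / (4.7622) ≈ 49.166
Gain = 20 log₁₀(49.166) ≈ 33.83 dB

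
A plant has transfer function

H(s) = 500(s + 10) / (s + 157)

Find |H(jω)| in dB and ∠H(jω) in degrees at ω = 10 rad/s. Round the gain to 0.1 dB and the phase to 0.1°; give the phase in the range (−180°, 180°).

At s = jω = j10:
zero (s+10): 10 + j10 → |·| = √(10²+10²) = √200 ≈ 14.142, ∠ = arctan(10/10) ≈ 45.00°
pole (s+157): 157 + j10 → |·| = √(157²+10²) = √24749 ≈ 157.32, ∠ = arctan(10/157) ≈ 3.64°
|H| = 500 · 14.142 / 157.32 ≈ 44.947
Gain = 20 log₁₀(44.947) ≈ 33.05 dB
∠H = 45.00° − 3.64° = 41.36°

33.1 dB, 41.4°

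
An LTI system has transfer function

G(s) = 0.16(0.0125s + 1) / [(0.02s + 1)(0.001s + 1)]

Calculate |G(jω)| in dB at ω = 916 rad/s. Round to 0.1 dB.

-22.6 dB

At ω = 916 rad/s:
zero (1 + j916·0.0125) = 1 + j11.45 → |·| ≈ 11.494, ∠ ≈ 85.01°
pole (1 + j916·0.02) = 1 + j18.32 → |·| ≈ 18.347, ∠ ≈ 86.88°
pole (1 + j916·0.001) = 1 + j0.916 → |·| ≈ 1.3561, ∠ ≈ 42.49°
|G| = 0.16 · 11.494 / (18.347 · 1.3561) ≈ 0.073915
Gain = 20 log₁₀(0.073915) ≈ -22.63 dB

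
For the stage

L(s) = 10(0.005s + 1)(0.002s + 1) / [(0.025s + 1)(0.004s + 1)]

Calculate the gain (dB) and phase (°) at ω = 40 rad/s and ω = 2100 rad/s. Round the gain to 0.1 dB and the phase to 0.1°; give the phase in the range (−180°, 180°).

At ω = 40 rad/s:
zero (1 + j40·0.005) = 1 + j0.2 → |·| ≈ 1.0198, ∠ ≈ 11.31°
zero (1 + j40·0.002) = 1 + j0.08 → |·| ≈ 1.0032, ∠ ≈ 4.57°
pole (1 + j40·0.025) = 1 + j1 → |·| ≈ 1.4142, ∠ ≈ 45.00°
pole (1 + j40·0.004) = 1 + j0.16 → |·| ≈ 1.0127, ∠ ≈ 9.09°
|L| = 10 · 1.0198 · 1.0032 / (1.4142 · 1.0127) ≈ 7.1435
Gain = 20 log₁₀(7.1435) ≈ 17.08 dB
∠L = (11.31° + 4.57°) − (45.00° + 9.09°) = -38.21°

At ω = 2100 rad/s:
zero (1 + j2100·0.005) = 1 + j10.5 → |·| ≈ 10.548, ∠ ≈ 84.56°
zero (1 + j2100·0.002) = 1 + j4.2 → |·| ≈ 4.3174, ∠ ≈ 76.61°
pole (1 + j2100·0.025) = 1 + j52.5 → |·| ≈ 52.51, ∠ ≈ 88.91°
pole (1 + j2100·0.004) = 1 + j8.4 → |·| ≈ 8.4593, ∠ ≈ 83.21°
|L| = 10 · 10.548 · 4.3174 / (52.51 · 8.4593) ≈ 1.0252
Gain = 20 log₁₀(1.0252) ≈ 0.22 dB
∠L = (84.56° + 76.61°) − (88.91° + 83.21°) = -10.95°

ω = 40: 17.1 dB, -38.2°; ω = 2100: 0.2 dB, -11.0°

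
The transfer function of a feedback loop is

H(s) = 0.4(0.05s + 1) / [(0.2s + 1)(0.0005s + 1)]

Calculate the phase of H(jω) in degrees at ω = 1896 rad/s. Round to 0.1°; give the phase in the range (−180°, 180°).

At ω = 1896 rad/s:
zero (1 + j1896·0.05) = 1 + j94.8 → |·| ≈ 94.805, ∠ ≈ 89.40°
pole (1 + j1896·0.2) = 1 + j379.2 → |·| ≈ 379.2, ∠ ≈ 89.85°
pole (1 + j1896·0.0005) = 1 + j0.948 → |·| ≈ 1.3779, ∠ ≈ 43.47°
∠H = (89.40°) − (89.85° + 43.47°) = -43.92°

-43.9°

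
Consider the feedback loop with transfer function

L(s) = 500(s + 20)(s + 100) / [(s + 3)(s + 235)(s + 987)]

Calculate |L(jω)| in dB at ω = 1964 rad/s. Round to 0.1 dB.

At s = jω = j1964:
zero (s+20): 20 + j1964 → |·| = √(20²+1964²) = √3857696 ≈ 1964.1, ∠ = arctan(1964/20) ≈ 89.42°
zero (s+100): 100 + j1964 → |·| = √(100²+1964²) = √3867296 ≈ 1966.5, ∠ = arctan(1964/100) ≈ 87.09°
pole (s+3): 3 + j1964 → |·| = √(3²+1964²) = √3857305 ≈ 1964, ∠ = arctan(1964/3) ≈ 89.91°
pole (s+235): 235 + j1964 → |·| = √(235²+1964²) = √3912521 ≈ 1978, ∠ = arctan(1964/235) ≈ 83.18°
pole (s+987): 987 + j1964 → |·| = √(987²+1964²) = √4831465 ≈ 2198.1, ∠ = arctan(1964/987) ≈ 63.32°
|L| = 500 · 3.8624e+06 / 8.5392e+09 ≈ 0.22616
Gain = 20 log₁₀(0.22616) ≈ -12.91 dB

-12.9 dB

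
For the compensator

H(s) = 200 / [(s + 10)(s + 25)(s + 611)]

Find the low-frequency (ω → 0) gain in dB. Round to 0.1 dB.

H(0) = 200 / (10·25·611) ≈ 0.0013093
20 log₁₀(0.0013093) ≈ -57.66 dB

-57.7 dB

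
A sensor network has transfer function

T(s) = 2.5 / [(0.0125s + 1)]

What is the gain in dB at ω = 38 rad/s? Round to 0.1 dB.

7.1 dB

At ω = 38 rad/s:
pole (1 + j38·0.0125) = 1 + j0.475 → |·| ≈ 1.1071, ∠ ≈ 25.41°
|T| = 2.5 · 1 / (1.1071) ≈ 2.2582
Gain = 20 log₁₀(2.2582) ≈ 7.08 dB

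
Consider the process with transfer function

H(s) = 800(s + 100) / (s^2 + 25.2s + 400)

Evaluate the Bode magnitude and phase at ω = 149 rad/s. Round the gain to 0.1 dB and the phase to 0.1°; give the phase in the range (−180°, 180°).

At s = jω = j149:
zero (s+100): 100 + j149 → |·| = √(100²+149²) = √32201 ≈ 179.45, ∠ = arctan(149/100) ≈ 56.13°
quadratic: (j149)² + 25.2·j149 + 400 = -21801 + j3754.8 → |·| ≈ 22122, ∠ ≈ 170.23°
|H| = 800 · 179.45 / 22122 ≈ 6.4895
Gain = 20 log₁₀(6.4895) ≈ 16.24 dB
∠H = 56.13° − 170.23° = -114.10°

16.2 dB, -114.1°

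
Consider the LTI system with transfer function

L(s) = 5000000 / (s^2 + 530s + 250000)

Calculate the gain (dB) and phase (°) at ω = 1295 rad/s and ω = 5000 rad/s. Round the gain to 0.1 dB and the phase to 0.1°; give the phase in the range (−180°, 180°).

At s = jω = j1295:
quadratic: (j1295)² + 530·j1295 + 250000 = -1427025 + j686350 → |·| ≈ 1.5835e+06, ∠ ≈ 154.31°
|L| = 5000000 / 1.5835e+06 ≈ 3.1576
Gain = 20 log₁₀(3.1576) ≈ 9.99 dB
∠L = 0.00° − 154.31° = -154.31°

At s = jω = j5000:
quadratic: (j5000)² + 530·j5000 + 250000 = -24750000 + j2650000 → |·| ≈ 2.4891e+07, ∠ ≈ 173.89°
|L| = 5000000 / 2.4891e+07 ≈ 0.20088
Gain = 20 log₁₀(0.20088) ≈ -13.94 dB
∠L = 0.00° − 173.89° = -173.89°

ω = 1295: 10.0 dB, -154.3°; ω = 5000: -13.9 dB, -173.9°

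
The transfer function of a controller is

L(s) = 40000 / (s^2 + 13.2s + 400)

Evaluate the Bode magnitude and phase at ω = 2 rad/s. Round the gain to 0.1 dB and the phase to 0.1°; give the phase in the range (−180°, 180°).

40.1 dB, -3.8°

At s = jω = j2:
quadratic: (j2)² + 13.2·j2 + 400 = 396 + j26.4 → |·| ≈ 396.88, ∠ ≈ 3.81°
|L| = 40000 / 396.88 ≈ 100.79
Gain = 20 log₁₀(100.79) ≈ 40.07 dB
∠L = 0.00° − 3.81° = -3.81°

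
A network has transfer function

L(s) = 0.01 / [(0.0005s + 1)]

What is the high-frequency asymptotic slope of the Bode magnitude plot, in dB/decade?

Each pole contributes −20 dB/decade at high frequency; each zero contributes +20 dB/decade.
Net: 0 zero(s) − 1 pole(s) → -20 dB/decade.

-20 dB/decade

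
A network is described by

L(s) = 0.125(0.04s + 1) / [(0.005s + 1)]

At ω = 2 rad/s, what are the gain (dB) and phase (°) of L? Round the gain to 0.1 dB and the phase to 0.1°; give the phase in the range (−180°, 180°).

At ω = 2 rad/s:
zero (1 + j2·0.04) = 1 + j0.08 → |·| ≈ 1.0032, ∠ ≈ 4.57°
pole (1 + j2·0.005) = 1 + j0.01 → |·| ≈ 1, ∠ ≈ 0.57°
|L| = 0.125 · 1.0032 / (1) ≈ 0.1254
Gain = 20 log₁₀(0.1254) ≈ -18.03 dB
∠L = (4.57°) − (0.57°) = 4.00°

-18.0 dB, 4.0°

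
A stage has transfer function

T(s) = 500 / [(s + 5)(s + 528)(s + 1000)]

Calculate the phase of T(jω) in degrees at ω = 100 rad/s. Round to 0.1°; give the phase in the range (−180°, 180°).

At s = jω = j100:
pole (s+5): 5 + j100 → |·| = √(5²+100²) = √10025 ≈ 100.12, ∠ = arctan(100/5) ≈ 87.14°
pole (s+528): 528 + j100 → |·| = √(528²+100²) = √288784 ≈ 537.39, ∠ = arctan(100/528) ≈ 10.72°
pole (s+1000): 1000 + j100 → |·| = √(1000²+100²) = √1010000 ≈ 1005, ∠ = arctan(100/1000) ≈ 5.71°
∠T = 0.00° − 103.57° = -103.57°

-103.6°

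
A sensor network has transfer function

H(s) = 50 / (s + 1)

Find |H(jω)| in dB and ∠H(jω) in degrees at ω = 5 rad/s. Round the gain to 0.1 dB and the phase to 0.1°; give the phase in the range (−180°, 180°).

At s = jω = j5:
pole (s+1): 1 + j5 → |·| = √(1²+5²) = √26 ≈ 5.099, ∠ = arctan(5/1) ≈ 78.69°
|H| = 50 / 5.099 ≈ 9.8058
Gain = 20 log₁₀(9.8058) ≈ 19.83 dB
∠H = 0.00° − 78.69° = -78.69°

19.8 dB, -78.7°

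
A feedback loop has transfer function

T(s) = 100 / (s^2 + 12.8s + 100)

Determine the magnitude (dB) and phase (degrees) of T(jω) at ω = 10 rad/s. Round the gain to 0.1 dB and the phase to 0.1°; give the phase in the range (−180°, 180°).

-2.1 dB, -90.0°

At s = jω = j10:
quadratic: (j10)² + 12.8·j10 + 100 = 0 + j128 → |·| ≈ 128, ∠ ≈ 90.00°
|T| = 100 / 128 ≈ 0.78125
Gain = 20 log₁₀(0.78125) ≈ -2.14 dB
∠T = 0.00° − 90.00° = -90.00°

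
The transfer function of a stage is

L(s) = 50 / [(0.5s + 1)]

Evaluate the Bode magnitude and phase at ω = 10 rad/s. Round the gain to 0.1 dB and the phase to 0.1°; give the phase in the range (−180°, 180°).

19.8 dB, -78.7°

At ω = 10 rad/s:
pole (1 + j10·0.5) = 1 + j5 → |·| ≈ 5.099, ∠ ≈ 78.69°
|L| = 50 · 1 / (5.099) ≈ 9.8058
Gain = 20 log₁₀(9.8058) ≈ 19.83 dB
∠L = (0°) − (78.69°) = -78.69°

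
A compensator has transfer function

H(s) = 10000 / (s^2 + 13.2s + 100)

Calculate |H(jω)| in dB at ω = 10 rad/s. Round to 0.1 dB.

At s = jω = j10:
quadratic: (j10)² + 13.2·j10 + 100 = 0 + j132 → |·| ≈ 132, ∠ ≈ 90.00°
|H| = 10000 / 132 ≈ 75.758
Gain = 20 log₁₀(75.758) ≈ 37.59 dB

37.6 dB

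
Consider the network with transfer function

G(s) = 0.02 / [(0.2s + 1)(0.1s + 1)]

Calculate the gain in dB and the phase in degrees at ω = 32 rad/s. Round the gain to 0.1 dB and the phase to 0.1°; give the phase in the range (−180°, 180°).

At ω = 32 rad/s:
pole (1 + j32·0.2) = 1 + j6.4 → |·| ≈ 6.4777, ∠ ≈ 81.12°
pole (1 + j32·0.1) = 1 + j3.2 → |·| ≈ 3.3526, ∠ ≈ 72.65°
|G| = 0.02 · 1 / (6.4777 · 3.3526) ≈ 0.00092093
Gain = 20 log₁₀(0.00092093) ≈ -60.72 dB
∠G = (0°) − (81.12° + 72.65°) = -153.77°

-60.7 dB, -153.8°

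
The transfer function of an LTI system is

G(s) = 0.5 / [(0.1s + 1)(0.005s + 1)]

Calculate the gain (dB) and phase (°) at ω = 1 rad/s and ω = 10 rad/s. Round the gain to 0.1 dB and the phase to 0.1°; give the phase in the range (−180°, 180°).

ω = 1: -6.1 dB, -6.0°; ω = 10: -9.0 dB, -47.9°

At ω = 1 rad/s:
pole (1 + j1·0.1) = 1 + j0.1 → |·| ≈ 1.005, ∠ ≈ 5.71°
pole (1 + j1·0.005) = 1 + j0.005 → |·| ≈ 1, ∠ ≈ 0.29°
|G| = 0.5 · 1 / (1.005 · 1) ≈ 0.49751
Gain = 20 log₁₀(0.49751) ≈ -6.06 dB
∠G = (0°) − (5.71° + 0.29°) = -6.00°

At ω = 10 rad/s:
pole (1 + j10·0.1) = 1 + j1 → |·| ≈ 1.4142, ∠ ≈ 45.00°
pole (1 + j10·0.005) = 1 + j0.05 → |·| ≈ 1.0012, ∠ ≈ 2.86°
|G| = 0.5 · 1 / (1.4142 · 1.0012) ≈ 0.35313
Gain = 20 log₁₀(0.35313) ≈ -9.04 dB
∠G = (0°) − (45.00° + 2.86°) = -47.86°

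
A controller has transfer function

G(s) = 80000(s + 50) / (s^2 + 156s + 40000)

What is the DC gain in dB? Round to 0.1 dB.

G(0) = 80000·50 / 40000 = 100
20 log₁₀(100) ≈ 40.00 dB

40.0 dB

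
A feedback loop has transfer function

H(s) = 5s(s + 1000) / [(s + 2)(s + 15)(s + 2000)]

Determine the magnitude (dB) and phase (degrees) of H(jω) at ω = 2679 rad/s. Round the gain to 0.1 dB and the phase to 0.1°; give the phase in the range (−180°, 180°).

-55.9 dB, -73.4°

At s = jω = j2679:
zero (s+1000): 1000 + j2679 → |·| = √(1000²+2679²) = √8177041 ≈ 2859.6, ∠ = arctan(2679/1000) ≈ 69.53°
zero at origin: s = j2679 → |·| = 2679, ∠ = 90.00°
pole (s+2): 2 + j2679 → |·| = √(2²+2679²) = √7177045 ≈ 2679, ∠ = arctan(2679/2) ≈ 89.96°
pole (s+15): 15 + j2679 → |·| = √(15²+2679²) = √7177266 ≈ 2679, ∠ = arctan(2679/15) ≈ 89.68°
pole (s+2000): 2000 + j2679 → |·| = √(2000²+2679²) = √11177041 ≈ 3343.2, ∠ = arctan(2679/2000) ≈ 53.26°
|H| = 5 · 7.6609e+06 / 2.3994e+10 ≈ 0.0015964
Gain = 20 log₁₀(0.0015964) ≈ -55.94 dB
∠H = 159.53° − 232.90° = -73.37°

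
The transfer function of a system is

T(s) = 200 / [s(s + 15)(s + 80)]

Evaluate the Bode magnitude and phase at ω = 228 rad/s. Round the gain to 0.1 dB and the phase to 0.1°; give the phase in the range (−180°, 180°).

At s = jω = j228:
pole (s+15): 15 + j228 → |·| = √(15²+228²) = √52209 ≈ 228.49, ∠ = arctan(228/15) ≈ 86.24°
pole (s+80): 80 + j228 → |·| = √(80²+228²) = √58384 ≈ 241.63, ∠ = arctan(228/80) ≈ 70.67°
pole at origin: |s| = 228, ∠ = 90.00° (in denominator)
|T| = 200 / 1.2588e+07 ≈ 1.5888e-05
Gain = 20 log₁₀(1.5888e-05) ≈ -95.98 dB
∠T = 0.00° − 246.91° = -246.91° ≡ 113.09° (principal value)

-96.0 dB, 113.1°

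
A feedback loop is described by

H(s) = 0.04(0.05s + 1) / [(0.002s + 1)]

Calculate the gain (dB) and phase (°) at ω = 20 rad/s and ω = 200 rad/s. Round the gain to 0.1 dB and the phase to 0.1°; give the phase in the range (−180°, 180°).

ω = 20: -25.0 dB, 42.7°; ω = 200: -8.6 dB, 62.5°

At ω = 20 rad/s:
zero (1 + j20·0.05) = 1 + j1 → |·| ≈ 1.4142, ∠ ≈ 45.00°
pole (1 + j20·0.002) = 1 + j0.04 → |·| ≈ 1.0008, ∠ ≈ 2.29°
|H| = 0.04 · 1.4142 / (1.0008) ≈ 0.056523
Gain = 20 log₁₀(0.056523) ≈ -24.96 dB
∠H = (45.00°) − (2.29°) = 42.71°

At ω = 200 rad/s:
zero (1 + j200·0.05) = 1 + j10 → |·| ≈ 10.05, ∠ ≈ 84.29°
pole (1 + j200·0.002) = 1 + j0.4 → |·| ≈ 1.077, ∠ ≈ 21.80°
|H| = 0.04 · 10.05 / (1.077) ≈ 0.37326
Gain = 20 log₁₀(0.37326) ≈ -8.56 dB
∠H = (84.29°) − (21.80°) = 62.49°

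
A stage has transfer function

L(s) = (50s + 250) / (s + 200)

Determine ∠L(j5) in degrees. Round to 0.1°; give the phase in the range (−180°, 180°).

Substitute s = j5:
Numerator: 50(j5) + 250 = 250 + j250
Denominator: (j5) + 200 = 200 + j5
|N| = √(250² + 250²) ≈ 353.55, ∠N ≈ 45.00°
|D| = √(200² + 5²) ≈ 200.06, ∠D ≈ 1.43°
∠L = 45.00° − 1.43° = 43.57°

43.6°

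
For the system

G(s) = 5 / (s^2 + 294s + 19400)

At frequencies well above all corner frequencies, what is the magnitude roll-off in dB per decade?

-40 dB/decade

Each pole contributes −20 dB/decade at high frequency; each zero contributes +20 dB/decade.
Net: 0 zero(s) − 2 pole(s) → -40 dB/decade.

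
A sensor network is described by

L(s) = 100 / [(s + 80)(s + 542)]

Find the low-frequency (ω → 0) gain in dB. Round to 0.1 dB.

-52.7 dB

L(0) = 100 / (80·542) ≈ 0.0023063
20 log₁₀(0.0023063) ≈ -52.74 dB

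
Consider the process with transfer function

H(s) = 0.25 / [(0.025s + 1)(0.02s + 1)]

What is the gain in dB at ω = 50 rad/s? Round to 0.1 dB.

At ω = 50 rad/s:
pole (1 + j50·0.025) = 1 + j1.25 → |·| ≈ 1.6008, ∠ ≈ 51.34°
pole (1 + j50·0.02) = 1 + j1 → |·| ≈ 1.4142, ∠ ≈ 45.00°
|H| = 0.25 · 1 / (1.6008 · 1.4142) ≈ 0.11043
Gain = 20 log₁₀(0.11043) ≈ -19.14 dB

-19.1 dB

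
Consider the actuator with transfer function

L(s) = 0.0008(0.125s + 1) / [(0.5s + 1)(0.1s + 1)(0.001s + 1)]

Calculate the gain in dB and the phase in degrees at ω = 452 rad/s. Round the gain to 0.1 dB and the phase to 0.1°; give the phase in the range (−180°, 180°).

-107.9 dB, -113.8°

At ω = 452 rad/s:
zero (1 + j452·0.125) = 1 + j56.5 → |·| ≈ 56.509, ∠ ≈ 88.99°
pole (1 + j452·0.5) = 1 + j226 → |·| ≈ 226, ∠ ≈ 89.75°
pole (1 + j452·0.1) = 1 + j45.2 → |·| ≈ 45.211, ∠ ≈ 88.73°
pole (1 + j452·0.001) = 1 + j0.452 → |·| ≈ 1.0974, ∠ ≈ 24.32°
|L| = 0.0008 · 56.509 / (226 · 45.211 · 1.0974) ≈ 4.0317e-06
Gain = 20 log₁₀(4.0317e-06) ≈ -107.89 dB
∠L = (88.99°) − (89.75° + 88.73° + 24.32°) = -113.81°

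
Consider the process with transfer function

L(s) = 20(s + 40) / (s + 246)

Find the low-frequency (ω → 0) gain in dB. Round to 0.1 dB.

10.2 dB

L(0) = 20·40 / (246) ≈ 3.252
20 log₁₀(3.252) ≈ 10.24 dB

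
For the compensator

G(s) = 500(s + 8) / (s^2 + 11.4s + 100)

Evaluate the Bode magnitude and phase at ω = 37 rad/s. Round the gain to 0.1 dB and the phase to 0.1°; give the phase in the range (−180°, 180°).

23.0 dB, -83.8°

At s = jω = j37:
zero (s+8): 8 + j37 → |·| = √(8²+37²) = √1433 ≈ 37.855, ∠ = arctan(37/8) ≈ 77.80°
quadratic: (j37)² + 11.4·j37 + 100 = -1269 + j421.8 → |·| ≈ 1337.3, ∠ ≈ 161.61°
|G| = 500 · 37.855 / 1337.3 ≈ 14.154
Gain = 20 log₁₀(14.154) ≈ 23.02 dB
∠G = 77.80° − 161.61° = -83.81°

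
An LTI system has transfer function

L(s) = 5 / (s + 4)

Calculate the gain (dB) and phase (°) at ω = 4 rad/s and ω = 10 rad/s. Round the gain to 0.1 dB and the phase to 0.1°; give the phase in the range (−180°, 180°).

Substitute s = j4:
Numerator: 5 = 5 + j0
Denominator: (j4) + 4 = 4 + j4
|N| = √(5² + 0²) ≈ 5, ∠N ≈ 0.00°
|D| = √(4² + 4²) ≈ 5.6569, ∠D ≈ 45.00°
|L| = 5 / 5.6569 ≈ 0.88388
Gain = 20 log₁₀(0.88388) ≈ -1.07 dB
∠L = 0.00° − 45.00° = -45.00°

Substitute s = j10:
Numerator: 5 = 5 + j0
Denominator: (j10) + 4 = 4 + j10
|N| = √(5² + 0²) ≈ 5, ∠N ≈ 0.00°
|D| = √(4² + 10²) ≈ 10.77, ∠D ≈ 68.20°
|L| = 5 / 10.77 ≈ 0.46425
Gain = 20 log₁₀(0.46425) ≈ -6.66 dB
∠L = 0.00° − 68.20° = -68.20°

ω = 4: -1.1 dB, -45.0°; ω = 10: -6.7 dB, -68.2°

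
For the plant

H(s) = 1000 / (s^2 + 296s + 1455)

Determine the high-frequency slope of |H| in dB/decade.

Each pole contributes −20 dB/decade at high frequency; each zero contributes +20 dB/decade.
Net: 0 zero(s) − 2 pole(s) → -40 dB/decade.

-40 dB/decade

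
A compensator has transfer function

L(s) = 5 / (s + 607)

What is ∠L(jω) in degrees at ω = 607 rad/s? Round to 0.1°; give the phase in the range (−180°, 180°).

-45.0°

Substitute s = j607:
Numerator: 5 = 5 + j0
Denominator: (j607) + 607 = 607 + j607
|N| = √(5² + 0²) ≈ 5, ∠N ≈ 0.00°
|D| = √(607² + 607²) ≈ 858.43, ∠D ≈ 45.00°
∠L = 0.00° − 45.00° = -45.00°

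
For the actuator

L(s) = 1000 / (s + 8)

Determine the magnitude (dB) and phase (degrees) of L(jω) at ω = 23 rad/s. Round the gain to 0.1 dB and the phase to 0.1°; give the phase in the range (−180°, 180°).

32.3 dB, -70.8°

Substitute s = j23:
Numerator: 1000 = 1000 + j0
Denominator: (j23) + 8 = 8 + j23
|N| = √(1000² + 0²) ≈ 1000, ∠N ≈ 0.00°
|D| = √(8² + 23²) ≈ 24.352, ∠D ≈ 70.82°
|L| = 1000 / 24.352 ≈ 41.064
Gain = 20 log₁₀(41.064) ≈ 32.27 dB
∠L = 0.00° − 70.82° = -70.82°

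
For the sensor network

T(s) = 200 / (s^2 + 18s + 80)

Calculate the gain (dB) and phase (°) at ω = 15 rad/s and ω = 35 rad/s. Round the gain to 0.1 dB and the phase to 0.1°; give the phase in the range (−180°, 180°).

ω = 15: -3.7 dB, -118.2°; ω = 35: -16.3 dB, -151.2°

Substitute s = j15:
Numerator: 200 = 200 + j0
Denominator: (j15)^2 + 18(j15) + 80 = -145 + j270
|N| = √(200² + 0²) ≈ 200, ∠N ≈ 0.00°
|D| = √(145² + 270²) ≈ 306.47, ∠D ≈ 118.24°
|T| = 200 / 306.47 ≈ 0.65259
Gain = 20 log₁₀(0.65259) ≈ -3.71 dB
∠T = 0.00° − 118.24° = -118.24°

Substitute s = j35:
Numerator: 200 = 200 + j0
Denominator: (j35)^2 + 18(j35) + 80 = -1145 + j630
|N| = √(200² + 0²) ≈ 200, ∠N ≈ 0.00°
|D| = √(1145² + 630²) ≈ 1306.9, ∠D ≈ 151.18°
|T| = 200 / 1306.9 ≈ 0.15303
Gain = 20 log₁₀(0.15303) ≈ -16.30 dB
∠T = 0.00° − 151.18° = -151.18°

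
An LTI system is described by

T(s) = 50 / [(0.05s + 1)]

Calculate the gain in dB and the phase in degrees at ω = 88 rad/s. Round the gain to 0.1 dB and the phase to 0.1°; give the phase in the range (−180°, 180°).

20.9 dB, -77.2°

At ω = 88 rad/s:
pole (1 + j88·0.05) = 1 + j4.4 → |·| ≈ 4.5122, ∠ ≈ 77.20°
|T| = 50 · 1 / (4.5122) ≈ 11.081
Gain = 20 log₁₀(11.081) ≈ 20.89 dB
∠T = (0°) − (77.20°) = -77.20°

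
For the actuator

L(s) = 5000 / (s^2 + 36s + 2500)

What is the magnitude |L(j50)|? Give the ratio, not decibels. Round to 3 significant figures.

2.78

At s = jω = j50:
quadratic: (j50)² + 36·j50 + 2500 = 0 + j1800 → |·| ≈ 1800, ∠ ≈ 90.00°
|L| = 5000 / 1800 ≈ 2.7778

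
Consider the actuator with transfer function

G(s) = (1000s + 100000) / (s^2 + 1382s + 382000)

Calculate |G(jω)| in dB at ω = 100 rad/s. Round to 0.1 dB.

Substitute s = j100:
Numerator: 1000(j100) + 100000 = 100000 + j100000
Denominator: (j100)^2 + 1382(j100) + 382000 = 372000 + j138200
|N| = √(100000² + 100000²) ≈ 1.4142e+05, ∠N ≈ 45.00°
|D| = √(372000² + 138200²) ≈ 3.9684e+05, ∠D ≈ 20.38°
|G| = 1.4142e+05 / 3.9684e+05 ≈ 0.35637
Gain = 20 log₁₀(0.35637) ≈ -8.96 dB

-9.0 dB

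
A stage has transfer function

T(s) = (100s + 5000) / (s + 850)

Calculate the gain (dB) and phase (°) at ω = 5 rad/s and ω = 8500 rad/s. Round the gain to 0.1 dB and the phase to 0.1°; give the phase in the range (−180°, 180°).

ω = 5: 15.4 dB, 5.4°; ω = 8500: 40.0 dB, 5.4°

Substitute s = j5:
Numerator: 100(j5) + 5000 = 5000 + j500
Denominator: (j5) + 850 = 850 + j5
|N| = √(5000² + 500²) ≈ 5024.9, ∠N ≈ 5.71°
|D| = √(850² + 5²) ≈ 850.01, ∠D ≈ 0.34°
|T| = 5024.9 / 850.01 ≈ 5.9116
Gain = 20 log₁₀(5.9116) ≈ 15.43 dB
∠T = 5.71° − 0.34° = 5.37°

Substitute s = j8500:
Numerator: 100(j8500) + 5000 = 5000 + j850000
Denominator: (j8500) + 850 = 850 + j8500
|N| = √(5000² + 850000²) ≈ 8.5001e+05, ∠N ≈ 89.66°
|D| = √(850² + 8500²) ≈ 8542.4, ∠D ≈ 84.29°
|T| = 8.5001e+05 / 8542.4 ≈ 99.505
Gain = 20 log₁₀(99.505) ≈ 39.96 dB
∠T = 89.66° − 84.29° = 5.37°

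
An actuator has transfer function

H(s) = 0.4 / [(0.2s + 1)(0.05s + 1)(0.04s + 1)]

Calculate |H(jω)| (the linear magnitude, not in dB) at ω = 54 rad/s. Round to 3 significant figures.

0.00538

At ω = 54 rad/s:
pole (1 + j54·0.2) = 1 + j10.8 → |·| ≈ 10.846, ∠ ≈ 84.71°
pole (1 + j54·0.05) = 1 + j2.7 → |·| ≈ 2.8792, ∠ ≈ 69.68°
pole (1 + j54·0.04) = 1 + j2.16 → |·| ≈ 2.3803, ∠ ≈ 65.16°
|H| = 0.4 · 1 / (10.846 · 2.8792 · 2.3803) ≈ 0.0053813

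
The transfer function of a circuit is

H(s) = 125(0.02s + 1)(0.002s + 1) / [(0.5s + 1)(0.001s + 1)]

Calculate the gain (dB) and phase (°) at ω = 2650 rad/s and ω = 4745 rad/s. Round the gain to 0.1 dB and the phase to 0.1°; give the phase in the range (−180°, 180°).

At ω = 2650 rad/s:
zero (1 + j2650·0.02) = 1 + j53 → |·| ≈ 53.009, ∠ ≈ 88.92°
zero (1 + j2650·0.002) = 1 + j5.3 → |·| ≈ 5.3935, ∠ ≈ 79.32°
pole (1 + j2650·0.5) = 1 + j1325 → |·| ≈ 1325, ∠ ≈ 89.96°
pole (1 + j2650·0.001) = 1 + j2.65 → |·| ≈ 2.8324, ∠ ≈ 69.33°
|H| = 125 · 53.009 · 5.3935 / (1325 · 2.8324) ≈ 9.5227
Gain = 20 log₁₀(9.5227) ≈ 19.58 dB
∠H = (88.92° + 79.32°) − (89.96° + 69.33°) = 8.95°

At ω = 4745 rad/s:
zero (1 + j4745·0.02) = 1 + j94.9 → |·| ≈ 94.905, ∠ ≈ 89.40°
zero (1 + j4745·0.002) = 1 + j9.49 → |·| ≈ 9.5425, ∠ ≈ 83.98°
pole (1 + j4745·0.5) = 1 + j2372.5 → |·| ≈ 2372.5, ∠ ≈ 89.98°
pole (1 + j4745·0.001) = 1 + j4.745 → |·| ≈ 4.8492, ∠ ≈ 78.10°
|H| = 125 · 94.905 · 9.5425 / (2372.5 · 4.8492) ≈ 9.8398
Gain = 20 log₁₀(9.8398) ≈ 19.86 dB
∠H = (89.40° + 83.98°) − (89.98° + 78.10°) = 5.30°

ω = 2650: 19.6 dB, 9.0°; ω = 4745: 19.9 dB, 5.3°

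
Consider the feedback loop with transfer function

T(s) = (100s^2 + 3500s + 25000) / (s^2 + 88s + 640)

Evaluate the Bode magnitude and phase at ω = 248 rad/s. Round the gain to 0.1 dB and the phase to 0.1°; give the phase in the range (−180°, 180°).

39.6 dB, 11.7°

Substitute s = j248:
Numerator: 100(j248)^2 + 3500(j248) + 25000 = -6125400 + j868000
Denominator: (j248)^2 + 88(j248) + 640 = -60864 + j21824
|N| = √(6125400² + 868000²) ≈ 6.1866e+06, ∠N ≈ 171.93°
|D| = √(60864² + 21824²) ≈ 64658, ∠D ≈ 160.27°
|T| = 6.1866e+06 / 64658 ≈ 95.682
Gain = 20 log₁₀(95.682) ≈ 39.62 dB
∠T = 171.93° − 160.27° = 11.66°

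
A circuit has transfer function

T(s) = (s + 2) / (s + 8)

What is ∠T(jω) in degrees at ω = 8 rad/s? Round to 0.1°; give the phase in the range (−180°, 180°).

31.0°

Substitute s = j8:
Numerator: (j8) + 2 = 2 + j8
Denominator: (j8) + 8 = 8 + j8
|N| = √(2² + 8²) ≈ 8.2462, ∠N ≈ 75.96°
|D| = √(8² + 8²) ≈ 11.314, ∠D ≈ 45.00°
∠T = 75.96° − 45.00° = 30.96°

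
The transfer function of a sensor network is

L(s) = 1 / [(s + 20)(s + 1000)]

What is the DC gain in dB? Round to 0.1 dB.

-86.0 dB

L(0) = 1 / (20·1000) = 5e-05
20 log₁₀(5e-05) ≈ -86.02 dB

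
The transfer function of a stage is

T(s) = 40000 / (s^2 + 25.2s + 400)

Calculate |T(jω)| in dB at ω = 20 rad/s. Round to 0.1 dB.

At s = jω = j20:
quadratic: (j20)² + 25.2·j20 + 400 = 0 + j504 → |·| ≈ 504, ∠ ≈ 90.00°
|T| = 40000 / 504 ≈ 79.365
Gain = 20 log₁₀(79.365) ≈ 37.99 dB

38.0 dB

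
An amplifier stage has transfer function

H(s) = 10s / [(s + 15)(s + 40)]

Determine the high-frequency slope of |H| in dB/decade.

-20 dB/decade

Each pole contributes −20 dB/decade at high frequency; each zero contributes +20 dB/decade.
Net: 1 zero(s) − 2 pole(s) → -20 dB/decade.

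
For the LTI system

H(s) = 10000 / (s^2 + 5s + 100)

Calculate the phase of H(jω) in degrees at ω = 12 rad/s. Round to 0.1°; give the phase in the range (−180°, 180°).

At s = jω = j12:
quadratic: (j12)² + 5·j12 + 100 = -44 + j60 → |·| ≈ 74.404, ∠ ≈ 126.25°
∠H = 0.00° − 126.25° = -126.25°

-126.3°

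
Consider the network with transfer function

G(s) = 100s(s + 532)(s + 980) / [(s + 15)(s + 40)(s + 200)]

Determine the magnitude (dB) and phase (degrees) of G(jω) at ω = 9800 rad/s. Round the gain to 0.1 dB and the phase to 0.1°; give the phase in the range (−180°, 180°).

At s = jω = j9800:
zero (s+532): 532 + j9800 → |·| = √(532²+9800²) = √96323024 ≈ 9814.4, ∠ = arctan(9800/532) ≈ 86.89°
zero (s+980): 980 + j9800 → |·| = √(980²+9800²) = √97000400 ≈ 9848.9, ∠ = arctan(9800/980) ≈ 84.29°
zero at origin: s = j9800 → |·| = 9800, ∠ = 90.00°
pole (s+15): 15 + j9800 → |·| = √(15²+9800²) = √96040225 ≈ 9800, ∠ = arctan(9800/15) ≈ 89.91°
pole (s+40): 40 + j9800 → |·| = √(40²+9800²) = √96041600 ≈ 9800.1, ∠ = arctan(9800/40) ≈ 89.77°
pole (s+200): 200 + j9800 → |·| = √(200²+9800²) = √96080000 ≈ 9802, ∠ = arctan(9800/200) ≈ 88.83°
|G| = 100 · 9.4728e+11 / 9.4139e+11 ≈ 100.63
Gain = 20 log₁₀(100.63) ≈ 40.05 dB
∠G = 261.18° − 268.51° = -7.33°

40.1 dB, -7.3°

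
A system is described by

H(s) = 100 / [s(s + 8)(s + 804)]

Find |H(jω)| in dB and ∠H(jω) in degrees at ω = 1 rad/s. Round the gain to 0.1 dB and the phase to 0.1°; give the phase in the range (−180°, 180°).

At s = jω = j1:
pole (s+8): 8 + j1 → |·| = √(8²+1²) = √65 ≈ 8.0623, ∠ = arctan(1/8) ≈ 7.13°
pole (s+804): 804 + j1 → |·| = √(804²+1²) = √646417 ≈ 804, ∠ = arctan(1/804) ≈ 0.07°
pole at origin: |s| = 1, ∠ = 90.00° (in denominator)
|H| = 100 / 6482.1 ≈ 0.015427
Gain = 20 log₁₀(0.015427) ≈ -36.23 dB
∠H = 0.00° − 97.20° = -97.20°

-36.2 dB, -97.2°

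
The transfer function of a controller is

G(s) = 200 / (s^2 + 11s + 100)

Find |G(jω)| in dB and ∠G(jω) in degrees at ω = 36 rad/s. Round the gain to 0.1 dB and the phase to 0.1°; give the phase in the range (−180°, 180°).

At s = jω = j36:
quadratic: (j36)² + 11·j36 + 100 = -1196 + j396 → |·| ≈ 1259.9, ∠ ≈ 161.68°
|G| = 200 / 1259.9 ≈ 0.15874
Gain = 20 log₁₀(0.15874) ≈ -15.99 dB
∠G = 0.00° − 161.68° = -161.68°

-16.0 dB, -161.7°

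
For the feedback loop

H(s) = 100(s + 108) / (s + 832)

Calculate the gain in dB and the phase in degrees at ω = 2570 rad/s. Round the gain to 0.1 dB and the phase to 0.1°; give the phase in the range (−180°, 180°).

39.6 dB, 15.5°

At s = jω = j2570:
zero (s+108): 108 + j2570 → |·| = √(108²+2570²) = √6616564 ≈ 2572.3, ∠ = arctan(2570/108) ≈ 87.59°
pole (s+832): 832 + j2570 → |·| = √(832²+2570²) = √7297124 ≈ 2701.3, ∠ = arctan(2570/832) ≈ 72.06°
|H| = 100 · 2572.3 / 2701.3 ≈ 95.225
Gain = 20 log₁₀(95.225) ≈ 39.58 dB
∠H = 87.59° − 72.06° = 15.53°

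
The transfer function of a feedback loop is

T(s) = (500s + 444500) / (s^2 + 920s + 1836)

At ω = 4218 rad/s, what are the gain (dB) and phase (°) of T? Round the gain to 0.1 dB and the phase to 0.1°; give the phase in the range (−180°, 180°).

-18.5 dB, -89.6°

Substitute s = j4218:
Numerator: 500(j4218) + 444500 = 444500 + j2109000
Denominator: (j4218)^2 + 920(j4218) + 1836 = -17789688 + j3880560
|N| = √(444500² + 2109000²) ≈ 2.1553e+06, ∠N ≈ 78.10°
|D| = √(17789688² + 3880560²) ≈ 1.8208e+07, ∠D ≈ 167.69°
|T| = 2.1553e+06 / 1.8208e+07 ≈ 0.11837
Gain = 20 log₁₀(0.11837) ≈ -18.54 dB
∠T = 78.10° − 167.69° = -89.59°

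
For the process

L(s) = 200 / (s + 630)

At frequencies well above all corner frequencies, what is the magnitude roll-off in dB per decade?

Each pole contributes −20 dB/decade at high frequency; each zero contributes +20 dB/decade.
Net: 0 zero(s) − 1 pole(s) → -20 dB/decade.

-20 dB/decade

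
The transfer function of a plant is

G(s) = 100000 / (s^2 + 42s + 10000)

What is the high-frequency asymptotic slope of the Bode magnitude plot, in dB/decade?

-40 dB/decade

Each pole contributes −20 dB/decade at high frequency; each zero contributes +20 dB/decade.
Net: 0 zero(s) − 2 pole(s) → -40 dB/decade.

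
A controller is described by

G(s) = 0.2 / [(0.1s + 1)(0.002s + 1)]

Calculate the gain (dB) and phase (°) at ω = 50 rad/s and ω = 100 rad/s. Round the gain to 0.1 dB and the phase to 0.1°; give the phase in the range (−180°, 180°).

At ω = 50 rad/s:
pole (1 + j50·0.1) = 1 + j5 → |·| ≈ 5.099, ∠ ≈ 78.69°
pole (1 + j50·0.002) = 1 + j0.1 → |·| ≈ 1.005, ∠ ≈ 5.71°
|G| = 0.2 · 1 / (5.099 · 1.005) ≈ 0.039028
Gain = 20 log₁₀(0.039028) ≈ -28.17 dB
∠G = (0°) − (78.69° + 5.71°) = -84.40°

At ω = 100 rad/s:
pole (1 + j100·0.1) = 1 + j10 → |·| ≈ 10.05, ∠ ≈ 84.29°
pole (1 + j100·0.002) = 1 + j0.2 → |·| ≈ 1.0198, ∠ ≈ 11.31°
|G| = 0.2 · 1 / (10.05 · 1.0198) ≈ 0.019514
Gain = 20 log₁₀(0.019514) ≈ -34.19 dB
∠G = (0°) − (84.29° + 11.31°) = -95.60°

ω = 50: -28.2 dB, -84.4°; ω = 100: -34.2 dB, -95.6°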